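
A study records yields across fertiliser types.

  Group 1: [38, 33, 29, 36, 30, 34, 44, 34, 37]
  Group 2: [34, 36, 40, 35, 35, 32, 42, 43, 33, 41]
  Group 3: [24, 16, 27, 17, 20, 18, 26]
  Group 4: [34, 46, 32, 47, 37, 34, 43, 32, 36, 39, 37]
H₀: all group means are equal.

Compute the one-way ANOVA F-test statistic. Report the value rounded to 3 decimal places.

Group means [35.00, 37.10, 21.14, 37.91], grand mean 33.811
SSB = Σnᵢ(x̄ᵢ−x̄)² = 1429.009; SSW = ΣΣ(x−x̄ᵢ)² = 708.666
MSB = 1429.009/3 = 476.3365; MSW = 708.666/33 = 21.4747
F = MSB/MSW = 22.1813
df = (3, 33)

test statistic = 22.181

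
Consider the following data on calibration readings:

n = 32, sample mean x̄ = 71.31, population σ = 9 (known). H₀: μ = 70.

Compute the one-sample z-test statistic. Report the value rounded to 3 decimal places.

test statistic = 0.823

SE = σ/√n = 9/√32 = 1.5910
z = (x̄−μ₀)/SE = (71.31−70)/1.5910 = 0.8234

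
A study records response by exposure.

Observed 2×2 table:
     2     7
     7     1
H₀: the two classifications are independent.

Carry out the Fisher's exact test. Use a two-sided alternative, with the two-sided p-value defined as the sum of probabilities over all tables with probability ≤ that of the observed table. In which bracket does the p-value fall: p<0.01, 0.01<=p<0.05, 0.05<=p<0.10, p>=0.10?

Margins: r₁=9, r₂=8, c₁=9, c₂=8, n=17
p_obs = C(9,2)·C(8,7)/C(17,9); sum pmf over tables with pmf ≤ p_obs
p-value (two-sided) = 0.01522
→ bracket: 0.01<=p<0.05

p-value bracket: 0.01<=p<0.05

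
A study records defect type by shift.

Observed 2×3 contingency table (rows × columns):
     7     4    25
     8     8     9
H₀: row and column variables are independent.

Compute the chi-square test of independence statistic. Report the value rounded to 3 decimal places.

test statistic = 7.179

Row totals [36, 25], col totals [15, 12, 34], n=61
χ² = (7−8.85)²/8.85 + (4−7.08)²/7.08 + (25−20.07)²/20.07 + (8−6.15)²/6.15 + (8−4.92)²/4.92 + (9−13.93)²/13.93 = 7.1793
df = 2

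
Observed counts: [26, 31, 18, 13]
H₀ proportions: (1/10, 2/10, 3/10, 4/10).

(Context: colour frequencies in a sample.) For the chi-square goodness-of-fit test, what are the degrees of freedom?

degrees of freedom = 3

df = k − 1 = 4 − 1 = 3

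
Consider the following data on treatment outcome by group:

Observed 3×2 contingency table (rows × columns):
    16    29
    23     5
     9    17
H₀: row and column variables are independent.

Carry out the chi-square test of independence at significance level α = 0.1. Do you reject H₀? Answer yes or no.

reject H₀: yes

Row totals [45, 28, 26], col totals [48, 51], n=99
χ² = (16−21.82)²/21.82 + (29−23.18)²/23.18 + (23−13.58)²/13.58 + (5−14.42)²/14.42 + (9−12.61)²/12.61 + (17−13.39)²/13.39 = 17.7139
df = 2
p-value (upper-tail) = 0.00014
At α=0.1: p < α → reject H₀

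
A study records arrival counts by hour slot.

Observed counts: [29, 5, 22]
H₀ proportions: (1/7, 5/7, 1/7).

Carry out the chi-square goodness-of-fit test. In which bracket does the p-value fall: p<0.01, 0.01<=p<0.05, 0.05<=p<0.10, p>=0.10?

p-value bracket: p<0.01

n = 56; E_i = n·p_i = [8.00, 40.00, 8.00]
χ² = (29−8.00)²/8.00 + (5−40.00)²/40.00 + (22−8.00)²/8.00 = 110.2500
df = 2
p-value (upper-tail) = 0.00000
→ bracket: p<0.01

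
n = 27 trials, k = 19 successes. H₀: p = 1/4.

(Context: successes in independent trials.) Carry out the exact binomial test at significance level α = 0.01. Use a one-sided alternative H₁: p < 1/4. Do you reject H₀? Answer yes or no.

Exact binomial: n=27, k=19, p₀=1/4=0.2500
P(X≤19) from Σ C(n,i)·p₀^i·(1−p₀)^(n−i)
p-value (one-sided, H₁ less) = 1.00000
At α=0.01: p ≥ α → fail to reject H₀

reject H₀: no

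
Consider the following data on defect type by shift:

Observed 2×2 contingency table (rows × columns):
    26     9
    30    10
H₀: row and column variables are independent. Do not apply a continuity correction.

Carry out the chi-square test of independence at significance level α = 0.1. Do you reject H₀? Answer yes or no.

reject H₀: no

Row totals [35, 40], col totals [56, 19], n=75
χ² = (26−26.13)²/26.13 + (9−8.87)²/8.87 + (30−29.87)²/29.87 + (10−10.13)²/10.13 = 0.0050
df = 1
p-value (upper-tail) = 0.94343
At α=0.1: p ≥ α → fail to reject H₀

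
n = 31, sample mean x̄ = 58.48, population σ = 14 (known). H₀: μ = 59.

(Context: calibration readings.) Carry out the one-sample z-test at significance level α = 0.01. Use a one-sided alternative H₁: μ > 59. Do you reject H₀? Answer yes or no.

reject H₀: no

SE = σ/√n = 14/√31 = 2.5145
z = (x̄−μ₀)/SE = (58.48−59)/2.5145 = -0.2068
p-value (one-sided, H₁ greater) = 0.58192
At α=0.01: p ≥ α → fail to reject H₀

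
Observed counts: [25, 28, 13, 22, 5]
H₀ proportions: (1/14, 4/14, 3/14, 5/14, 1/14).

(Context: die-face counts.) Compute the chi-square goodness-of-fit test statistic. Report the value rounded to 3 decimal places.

test statistic = 57.407

n = 93; E_i = n·p_i = [6.64, 26.57, 19.93, 33.21, 6.64]
χ² = (25−6.64)²/6.64 + (28−26.57)²/26.57 + (13−19.93)²/19.93 + (22−33.21)²/33.21 + (5−6.64)²/6.64 = 57.4072
df = 4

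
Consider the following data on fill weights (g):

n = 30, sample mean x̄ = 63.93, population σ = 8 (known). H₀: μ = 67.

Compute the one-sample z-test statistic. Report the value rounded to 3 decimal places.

SE = σ/√n = 8/√30 = 1.4606
z = (x̄−μ₀)/SE = (63.93−67)/1.4606 = -2.1019

test statistic = -2.102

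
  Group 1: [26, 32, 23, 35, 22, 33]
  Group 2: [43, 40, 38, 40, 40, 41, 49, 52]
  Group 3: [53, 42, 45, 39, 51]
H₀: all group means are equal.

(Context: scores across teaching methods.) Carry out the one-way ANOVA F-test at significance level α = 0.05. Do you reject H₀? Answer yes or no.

reject H₀: yes

Group means [28.50, 42.88, 46.00], grand mean 39.158
SSB = Σnᵢ(x̄ᵢ−x̄)² = 1026.151; SSW = ΣΣ(x−x̄ᵢ)² = 466.375
MSB = 1026.151/2 = 513.0757; MSW = 466.375/16 = 29.1484
F = MSB/MSW = 17.6022
df = (2, 16)
p-value (upper-tail) = 0.00009
At α=0.05: p < α → reject H₀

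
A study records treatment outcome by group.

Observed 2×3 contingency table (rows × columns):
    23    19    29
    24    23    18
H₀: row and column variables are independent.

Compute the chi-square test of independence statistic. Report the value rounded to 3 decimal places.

Row totals [71, 65], col totals [47, 42, 47], n=136
χ² = (23−24.54)²/24.54 + (19−21.93)²/21.93 + (29−24.54)²/24.54 + (24−22.46)²/22.46 + (23−20.07)²/20.07 + (18−22.46)²/22.46 = 2.7173
df = 2

test statistic = 2.717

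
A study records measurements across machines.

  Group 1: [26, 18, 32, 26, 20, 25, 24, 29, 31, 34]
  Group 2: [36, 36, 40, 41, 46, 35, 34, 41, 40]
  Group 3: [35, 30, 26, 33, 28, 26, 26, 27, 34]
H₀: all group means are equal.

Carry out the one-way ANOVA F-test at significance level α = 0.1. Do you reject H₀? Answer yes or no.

Group means [26.50, 38.78, 29.44], grand mean 31.393
SSB = Σnᵢ(x̄ᵢ−x̄)² = 764.401; SSW = ΣΣ(x−x̄ᵢ)² = 462.278
MSB = 764.401/2 = 382.2004; MSW = 462.278/25 = 18.4911
F = MSB/MSW = 20.6694
df = (2, 25)
p-value (upper-tail) = 0.00001
At α=0.1: p < α → reject H₀

reject H₀: yes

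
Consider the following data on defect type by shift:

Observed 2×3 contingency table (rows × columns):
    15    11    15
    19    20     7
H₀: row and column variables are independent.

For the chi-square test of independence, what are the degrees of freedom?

df = (r−1)(c−1) = (2−1)·(3−1) = 2

degrees of freedom = 2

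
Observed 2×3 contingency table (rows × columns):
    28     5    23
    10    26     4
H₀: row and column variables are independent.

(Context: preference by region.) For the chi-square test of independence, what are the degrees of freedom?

degrees of freedom = 2

df = (r−1)(c−1) = (2−1)·(3−1) = 2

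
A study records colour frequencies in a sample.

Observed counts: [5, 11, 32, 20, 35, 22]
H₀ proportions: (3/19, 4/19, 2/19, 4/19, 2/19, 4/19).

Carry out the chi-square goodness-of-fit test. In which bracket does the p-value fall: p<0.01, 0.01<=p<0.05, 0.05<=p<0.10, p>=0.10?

p-value bracket: p<0.01

n = 125; E_i = n·p_i = [19.74, 26.32, 13.16, 26.32, 13.16, 26.32]
χ² = (5−19.74)²/19.74 + (11−26.32)²/26.32 + (32−13.16)²/13.16 + (20−26.32)²/26.32 + (35−13.16)²/13.16 + (22−26.32)²/26.32 = 85.3807
df = 5
p-value (upper-tail) = 0.00000
→ bracket: p<0.01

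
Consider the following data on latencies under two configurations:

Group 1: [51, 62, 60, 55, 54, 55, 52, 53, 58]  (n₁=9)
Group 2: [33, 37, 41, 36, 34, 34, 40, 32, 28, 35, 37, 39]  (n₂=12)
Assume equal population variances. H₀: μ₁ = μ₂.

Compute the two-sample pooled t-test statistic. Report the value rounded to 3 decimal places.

test statistic = 12.361

x̄₁=55.556, s₁=3.712, n₁=9
x̄₂=35.500, s₂=3.656, n₂=12
s_p² = [8·3.712² + 11·3.656²]/19 = 13.5380
SE = √(s_p²·(1/9+1/12)) = 1.6225
t = (55.556−35.500)/1.6225 = 12.3612
df = 19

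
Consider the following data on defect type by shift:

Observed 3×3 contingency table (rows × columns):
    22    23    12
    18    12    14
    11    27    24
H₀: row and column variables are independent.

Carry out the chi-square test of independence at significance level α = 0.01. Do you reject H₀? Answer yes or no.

reject H₀: no

Row totals [57, 44, 62], col totals [51, 62, 50], n=163
χ² = (22−17.83)²/17.83 + (23−21.68)²/21.68 + (12−17.48)²/17.48 + (18−13.77)²/13.77 + (12−16.74)²/16.74 + (14−13.50)²/13.50 + (11−19.40)²/19.40 + (27−23.58)²/23.58 + (24−19.02)²/19.02 = 10.8707
df = 4
p-value (upper-tail) = 0.02806
At α=0.01: p ≥ α → fail to reject H₀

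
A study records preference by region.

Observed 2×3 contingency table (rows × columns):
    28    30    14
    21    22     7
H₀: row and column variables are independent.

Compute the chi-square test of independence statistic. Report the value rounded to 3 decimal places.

Row totals [72, 50], col totals [49, 52, 21], n=122
χ² = (28−28.92)²/28.92 + (30−30.69)²/30.69 + (14−12.39)²/12.39 + (21−20.08)²/20.08 + (22−21.31)²/21.31 + (7−8.61)²/8.61 = 0.6170
df = 2

test statistic = 0.617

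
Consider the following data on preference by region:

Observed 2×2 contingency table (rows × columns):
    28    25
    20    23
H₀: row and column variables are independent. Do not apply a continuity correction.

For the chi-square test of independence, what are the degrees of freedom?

degrees of freedom = 1

df = (r−1)(c−1) = (2−1)·(2−1) = 1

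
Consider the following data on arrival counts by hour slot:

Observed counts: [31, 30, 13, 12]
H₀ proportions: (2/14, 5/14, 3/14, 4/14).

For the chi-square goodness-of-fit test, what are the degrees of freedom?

df = k − 1 = 4 − 1 = 3

degrees of freedom = 3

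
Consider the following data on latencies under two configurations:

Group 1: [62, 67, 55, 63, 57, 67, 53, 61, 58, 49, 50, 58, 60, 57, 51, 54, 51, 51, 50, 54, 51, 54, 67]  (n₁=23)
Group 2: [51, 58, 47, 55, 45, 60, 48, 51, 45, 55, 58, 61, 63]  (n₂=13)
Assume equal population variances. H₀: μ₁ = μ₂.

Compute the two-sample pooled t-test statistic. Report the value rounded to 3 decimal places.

test statistic = 1.411

x̄₁=56.522, s₁=5.783, n₁=23
x̄₂=53.615, s₂=6.212, n₂=13
s_p² = [22·5.783² + 12·6.212²]/34 = 35.2593
SE = √(s_p²·(1/23+1/13)) = 2.0604
t = (56.522−53.615)/2.0604 = 1.4106
df = 34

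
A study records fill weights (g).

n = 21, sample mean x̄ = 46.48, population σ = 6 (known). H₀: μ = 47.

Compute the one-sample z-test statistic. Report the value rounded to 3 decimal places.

test statistic = -0.397

SE = σ/√n = 6/√21 = 1.3093
z = (x̄−μ₀)/SE = (46.48−47)/1.3093 = -0.3972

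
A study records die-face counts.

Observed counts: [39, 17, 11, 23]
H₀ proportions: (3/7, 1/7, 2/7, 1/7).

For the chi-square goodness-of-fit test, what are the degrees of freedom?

df = k − 1 = 4 − 1 = 3

degrees of freedom = 3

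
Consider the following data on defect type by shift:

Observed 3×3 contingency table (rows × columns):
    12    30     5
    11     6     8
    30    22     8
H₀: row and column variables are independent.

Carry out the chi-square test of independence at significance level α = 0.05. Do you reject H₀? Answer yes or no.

reject H₀: yes

Row totals [47, 25, 60], col totals [53, 58, 21], n=132
χ² = (12−18.87)²/18.87 + (30−20.65)²/20.65 + (5−7.48)²/7.48 + (11−10.04)²/10.04 + (6−10.98)²/10.98 + (8−3.98)²/3.98 + (30−24.09)²/24.09 + (22−26.36)²/26.36 + (8−9.55)²/9.55 = 16.3994
df = 4
p-value (upper-tail) = 0.00253
At α=0.05: p < α → reject H₀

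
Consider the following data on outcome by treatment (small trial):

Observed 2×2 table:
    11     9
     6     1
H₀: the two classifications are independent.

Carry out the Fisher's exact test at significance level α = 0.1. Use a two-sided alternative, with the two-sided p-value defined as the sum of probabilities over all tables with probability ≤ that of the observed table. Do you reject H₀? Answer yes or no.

reject H₀: no

Margins: r₁=20, r₂=7, c₁=17, c₂=10, n=27
p_obs = C(20,11)·C(7,6)/C(27,17); sum pmf over tables with pmf ≤ p_obs
p-value (two-sided) = 0.20401
At α=0.1: p ≥ α → fail to reject H₀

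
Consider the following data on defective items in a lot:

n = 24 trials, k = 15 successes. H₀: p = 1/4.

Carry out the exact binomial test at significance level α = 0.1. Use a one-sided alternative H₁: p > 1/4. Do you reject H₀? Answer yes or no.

Exact binomial: n=24, k=15, p₀=1/4=0.2500
P(X≥15) from Σ C(n,i)·p₀^i·(1−p₀)^(n−i)
p-value (one-sided, H₁ greater) = 0.00011
At α=0.1: p < α → reject H₀

reject H₀: yes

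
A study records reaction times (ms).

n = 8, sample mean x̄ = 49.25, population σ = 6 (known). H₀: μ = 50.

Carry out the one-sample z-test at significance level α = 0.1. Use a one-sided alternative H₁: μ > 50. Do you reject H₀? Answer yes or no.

reject H₀: no

SE = σ/√n = 6/√8 = 2.1213
z = (x̄−μ₀)/SE = (49.25−50)/2.1213 = -0.3536
p-value (one-sided, H₁ greater) = 0.63816
At α=0.1: p ≥ α → fail to reject H₀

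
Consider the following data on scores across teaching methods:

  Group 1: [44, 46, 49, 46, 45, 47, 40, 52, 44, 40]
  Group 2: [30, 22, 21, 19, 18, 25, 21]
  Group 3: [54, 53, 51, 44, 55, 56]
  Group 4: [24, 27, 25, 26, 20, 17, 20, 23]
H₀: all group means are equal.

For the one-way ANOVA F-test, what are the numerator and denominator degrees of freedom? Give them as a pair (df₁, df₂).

k = 4 groups, N = 31 total
df = (k−1, N−k) = (4−1, 31−4) = (3, 27)

degrees of freedom = [3, 27]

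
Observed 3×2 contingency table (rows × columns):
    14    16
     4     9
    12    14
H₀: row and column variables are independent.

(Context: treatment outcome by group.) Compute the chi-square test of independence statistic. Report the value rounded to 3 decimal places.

Row totals [30, 13, 26], col totals [30, 39], n=69
χ² = (14−13.04)²/13.04 + (16−16.96)²/16.96 + (4−5.65)²/5.65 + (9−7.35)²/7.35 + (12−11.30)²/11.30 + (14−14.70)²/14.70 = 1.0543
df = 2

test statistic = 1.054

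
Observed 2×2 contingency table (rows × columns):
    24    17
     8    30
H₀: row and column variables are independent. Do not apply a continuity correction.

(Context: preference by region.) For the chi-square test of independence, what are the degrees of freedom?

df = (r−1)(c−1) = (2−1)·(2−1) = 1

degrees of freedom = 1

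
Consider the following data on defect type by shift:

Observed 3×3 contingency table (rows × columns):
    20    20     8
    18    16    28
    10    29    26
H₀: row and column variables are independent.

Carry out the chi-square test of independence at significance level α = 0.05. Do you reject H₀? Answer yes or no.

reject H₀: yes

Row totals [48, 62, 65], col totals [48, 65, 62], n=175
χ² = (20−13.17)²/13.17 + (20−17.83)²/17.83 + (8−17.01)²/17.01 + (18−17.01)²/17.01 + (16−23.03)²/23.03 + (28−21.97)²/21.97 + (10−17.83)²/17.83 + (29−24.14)²/24.14 + (26−23.03)²/23.03 = 17.2404
df = 4
p-value (upper-tail) = 0.00174
At α=0.05: p < α → reject H₀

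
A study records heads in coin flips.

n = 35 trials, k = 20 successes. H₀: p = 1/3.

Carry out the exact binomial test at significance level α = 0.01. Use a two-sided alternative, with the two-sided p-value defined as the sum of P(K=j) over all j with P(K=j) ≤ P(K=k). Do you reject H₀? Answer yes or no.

Exact binomial: n=35, k=20, p₀=1/3=0.3333
P(X=j) = C(n,j)·p₀^j·(1−p₀)^(n−j); p = Σ P(X=j) over j with P(X=j) ≤ P(X=20)
p-value (two-sided) = 0.00390
At α=0.01: p < α → reject H₀

reject H₀: yes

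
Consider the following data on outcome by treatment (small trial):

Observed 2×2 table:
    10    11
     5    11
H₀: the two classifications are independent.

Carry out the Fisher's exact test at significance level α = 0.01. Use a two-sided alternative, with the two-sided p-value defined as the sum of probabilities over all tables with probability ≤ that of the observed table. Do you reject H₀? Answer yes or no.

reject H₀: no

Margins: r₁=21, r₂=16, c₁=15, c₂=22, n=37
p_obs = C(21,10)·C(16,5)/C(37,15); sum pmf over tables with pmf ≤ p_obs
p-value (two-sided) = 0.50004
At α=0.01: p ≥ α → fail to reject H₀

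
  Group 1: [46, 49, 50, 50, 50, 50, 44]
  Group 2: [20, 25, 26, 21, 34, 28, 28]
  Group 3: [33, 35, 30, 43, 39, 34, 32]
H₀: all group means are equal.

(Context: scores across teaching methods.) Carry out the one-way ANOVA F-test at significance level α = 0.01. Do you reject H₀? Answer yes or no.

reject H₀: yes

Group means [48.43, 26.00, 35.14], grand mean 36.524
SSB = Σnᵢ(x̄ᵢ−x̄)² = 1780.667; SSW = ΣΣ(x−x̄ᵢ)² = 288.571
MSB = 1780.667/2 = 890.3333; MSW = 288.571/18 = 16.0317
F = MSB/MSW = 55.5356
df = (2, 18)
p-value (upper-tail) = 0.00000
At α=0.01: p < α → reject H₀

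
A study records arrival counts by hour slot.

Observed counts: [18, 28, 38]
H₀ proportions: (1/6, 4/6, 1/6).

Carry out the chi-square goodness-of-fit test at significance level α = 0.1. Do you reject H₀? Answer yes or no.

n = 84; E_i = n·p_i = [14.00, 56.00, 14.00]
χ² = (18−14.00)²/14.00 + (28−56.00)²/56.00 + (38−14.00)²/14.00 = 56.2857
df = 2
p-value (upper-tail) = 0.00000
At α=0.1: p < α → reject H₀

reject H₀: yes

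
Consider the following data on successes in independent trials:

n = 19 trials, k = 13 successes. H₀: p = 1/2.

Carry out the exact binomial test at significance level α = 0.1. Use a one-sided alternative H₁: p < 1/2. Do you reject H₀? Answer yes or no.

Exact binomial: n=19, k=13, p₀=1/2=0.5000
P(X≤13) from Σ C(n,i)·p₀^i·(1−p₀)^(n−i)
p-value (one-sided, H₁ less) = 0.96822
At α=0.1: p ≥ α → fail to reject H₀

reject H₀: no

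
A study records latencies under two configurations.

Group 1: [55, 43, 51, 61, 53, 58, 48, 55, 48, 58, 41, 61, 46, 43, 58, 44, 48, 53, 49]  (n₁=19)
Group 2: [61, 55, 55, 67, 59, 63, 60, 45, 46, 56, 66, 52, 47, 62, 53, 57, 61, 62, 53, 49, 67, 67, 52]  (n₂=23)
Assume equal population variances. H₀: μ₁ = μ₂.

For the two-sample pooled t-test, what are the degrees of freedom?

degrees of freedom = 40

df = n₁ + n₂ − 2 = 19 + 23 − 2 = 40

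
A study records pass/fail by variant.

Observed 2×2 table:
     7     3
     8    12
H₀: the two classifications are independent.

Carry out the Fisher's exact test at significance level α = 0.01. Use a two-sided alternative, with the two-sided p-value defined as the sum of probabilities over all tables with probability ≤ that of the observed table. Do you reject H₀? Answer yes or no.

reject H₀: no

Margins: r₁=10, r₂=20, c₁=15, c₂=15, n=30
p_obs = C(10,7)·C(20,8)/C(30,15); sum pmf over tables with pmf ≤ p_obs
p-value (two-sided) = 0.24508
At α=0.01: p ≥ α → fail to reject H₀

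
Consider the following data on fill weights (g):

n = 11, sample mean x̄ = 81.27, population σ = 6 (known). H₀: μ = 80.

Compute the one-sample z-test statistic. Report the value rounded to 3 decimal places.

SE = σ/√n = 6/√11 = 1.8091
z = (x̄−μ₀)/SE = (81.27−80)/1.8091 = 0.7020

test statistic = 0.702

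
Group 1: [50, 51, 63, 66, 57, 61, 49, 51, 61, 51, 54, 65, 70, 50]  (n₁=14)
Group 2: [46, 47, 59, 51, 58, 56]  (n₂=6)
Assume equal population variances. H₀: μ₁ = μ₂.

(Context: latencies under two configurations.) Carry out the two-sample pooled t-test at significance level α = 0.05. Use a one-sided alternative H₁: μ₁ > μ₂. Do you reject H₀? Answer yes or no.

x̄₁=57.071, s₁=7.130, n₁=14
x̄₂=52.833, s₂=5.636, n₂=6
s_p² = [13·7.130² + 5·5.636²]/18 = 45.5423
SE = √(s_p²·(1/14+1/6)) = 3.2929
t = (57.071−52.833)/3.2929 = 1.2870
df = 18
p-value (one-sided, H₁ greater) = 0.10720
At α=0.05: p ≥ α → fail to reject H₀

reject H₀: no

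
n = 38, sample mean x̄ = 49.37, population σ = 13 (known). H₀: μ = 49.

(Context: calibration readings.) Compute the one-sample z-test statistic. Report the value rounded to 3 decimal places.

test statistic = 0.175

SE = σ/√n = 13/√38 = 2.1089
z = (x̄−μ₀)/SE = (49.37−49)/2.1089 = 0.1754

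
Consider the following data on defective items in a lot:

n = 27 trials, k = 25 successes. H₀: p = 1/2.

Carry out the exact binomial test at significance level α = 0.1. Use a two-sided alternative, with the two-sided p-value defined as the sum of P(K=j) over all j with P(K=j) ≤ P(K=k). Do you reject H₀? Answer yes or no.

reject H₀: yes

Exact binomial: n=27, k=25, p₀=1/2=0.5000
P(X=j) = C(n,j)·p₀^j·(1−p₀)^(n−j); p = Σ P(X=j) over j with P(X=j) ≤ P(X=25)
p-value (two-sided) = 0.00001
At α=0.1: p < α → reject H₀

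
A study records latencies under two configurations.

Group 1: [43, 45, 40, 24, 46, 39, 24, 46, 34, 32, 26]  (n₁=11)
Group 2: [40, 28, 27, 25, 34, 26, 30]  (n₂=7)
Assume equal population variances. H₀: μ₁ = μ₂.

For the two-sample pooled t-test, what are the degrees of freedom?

df = n₁ + n₂ − 2 = 11 + 7 − 2 = 16

degrees of freedom = 16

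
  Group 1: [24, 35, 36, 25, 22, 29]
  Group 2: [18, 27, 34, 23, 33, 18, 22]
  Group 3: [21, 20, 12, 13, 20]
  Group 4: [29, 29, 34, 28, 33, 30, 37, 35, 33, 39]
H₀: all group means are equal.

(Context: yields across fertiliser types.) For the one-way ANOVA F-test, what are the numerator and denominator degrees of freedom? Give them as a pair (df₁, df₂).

degrees of freedom = [3, 24]

k = 4 groups, N = 28 total
df = (k−1, N−k) = (4−1, 28−4) = (3, 24)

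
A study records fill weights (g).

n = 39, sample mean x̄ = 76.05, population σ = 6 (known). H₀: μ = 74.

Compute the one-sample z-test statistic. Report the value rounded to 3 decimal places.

test statistic = 2.134

SE = σ/√n = 6/√39 = 0.9608
z = (x̄−μ₀)/SE = (76.05−74)/0.9608 = 2.1337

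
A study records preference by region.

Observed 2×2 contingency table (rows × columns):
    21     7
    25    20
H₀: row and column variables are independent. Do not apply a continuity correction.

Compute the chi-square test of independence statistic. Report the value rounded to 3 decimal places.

test statistic = 2.800

Row totals [28, 45], col totals [46, 27], n=73
χ² = (21−17.64)²/17.64 + (7−10.36)²/10.36 + (25−28.36)²/28.36 + (20−16.64)²/16.64 = 2.8000
df = 1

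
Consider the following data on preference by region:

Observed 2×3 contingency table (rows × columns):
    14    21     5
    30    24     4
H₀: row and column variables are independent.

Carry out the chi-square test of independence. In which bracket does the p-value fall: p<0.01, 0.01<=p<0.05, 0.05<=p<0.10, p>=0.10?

Row totals [40, 58], col totals [44, 45, 9], n=98
χ² = (14−17.96)²/17.96 + (21−18.37)²/18.37 + (5−3.67)²/3.67 + (30−26.04)²/26.04 + (24−26.63)²/26.63 + (4−5.33)²/5.33 = 2.9217
df = 2
p-value (upper-tail) = 0.23203
→ bracket: p>=0.10

p-value bracket: p>=0.10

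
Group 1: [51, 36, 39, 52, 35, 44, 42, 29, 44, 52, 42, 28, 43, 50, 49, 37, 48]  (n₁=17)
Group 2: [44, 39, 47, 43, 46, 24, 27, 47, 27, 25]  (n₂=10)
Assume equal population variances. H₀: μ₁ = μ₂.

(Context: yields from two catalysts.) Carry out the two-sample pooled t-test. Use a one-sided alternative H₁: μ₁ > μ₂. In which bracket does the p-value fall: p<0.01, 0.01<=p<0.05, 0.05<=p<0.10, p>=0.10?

p-value bracket: 0.05<=p<0.10

x̄₁=42.412, s₁=7.583, n₁=17
x̄₂=36.900, s₂=9.905, n₂=10
s_p² = [16·7.583² + 9·9.905²]/25 = 72.1207
SE = √(s_p²·(1/17+1/10)) = 3.3844
t = (42.412−36.900)/3.3844 = 1.6286
df = 25
p-value (one-sided, H₁ greater) = 0.05797
→ bracket: 0.05<=p<0.10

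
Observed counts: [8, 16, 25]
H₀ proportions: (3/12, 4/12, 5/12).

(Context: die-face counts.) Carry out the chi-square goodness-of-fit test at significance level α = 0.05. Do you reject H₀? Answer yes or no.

n = 49; E_i = n·p_i = [12.25, 16.33, 20.42]
χ² = (8−12.25)²/12.25 + (16−16.33)²/16.33 + (25−20.42)²/20.42 = 2.5102
df = 2
p-value (upper-tail) = 0.28505
At α=0.05: p ≥ α → fail to reject H₀

reject H₀: no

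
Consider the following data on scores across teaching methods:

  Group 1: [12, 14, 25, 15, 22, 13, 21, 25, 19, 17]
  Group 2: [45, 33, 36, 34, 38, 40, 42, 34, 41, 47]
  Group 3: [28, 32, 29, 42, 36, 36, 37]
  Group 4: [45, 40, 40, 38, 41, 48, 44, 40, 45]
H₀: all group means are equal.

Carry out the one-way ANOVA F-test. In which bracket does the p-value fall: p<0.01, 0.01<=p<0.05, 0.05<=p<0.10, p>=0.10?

Group means [18.30, 39.00, 34.29, 42.33], grand mean 33.167
SSB = Σnᵢ(x̄ᵢ−x̄)² = 3315.471; SSW = ΣΣ(x−x̄ᵢ)² = 651.529
MSB = 3315.471/3 = 1105.1571; MSW = 651.529/32 = 20.3603
F = MSB/MSW = 54.2801
df = (3, 32)
p-value (upper-tail) = 0.00000
→ bracket: p<0.01

p-value bracket: p<0.01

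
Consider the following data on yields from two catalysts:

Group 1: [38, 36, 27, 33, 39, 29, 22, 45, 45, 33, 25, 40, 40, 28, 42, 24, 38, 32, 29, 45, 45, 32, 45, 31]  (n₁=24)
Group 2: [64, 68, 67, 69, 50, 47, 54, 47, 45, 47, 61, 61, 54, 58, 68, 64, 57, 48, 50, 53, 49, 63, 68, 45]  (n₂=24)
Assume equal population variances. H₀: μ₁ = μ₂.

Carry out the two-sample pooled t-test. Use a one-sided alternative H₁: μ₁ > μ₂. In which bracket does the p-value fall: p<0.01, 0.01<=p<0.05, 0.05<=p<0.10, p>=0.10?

p-value bracket: p>=0.10

x̄₁=35.125, s₁=7.374, n₁=24
x̄₂=56.542, s₂=8.429, n₂=24
s_p² = [23·7.374² + 23·8.429²]/46 = 62.7083
SE = √(s_p²·(1/24+1/24)) = 2.2860
t = (35.125−56.542)/2.2860 = -9.3687
df = 46
p-value (one-sided, H₁ greater) = 1.00000
→ bracket: p>=0.10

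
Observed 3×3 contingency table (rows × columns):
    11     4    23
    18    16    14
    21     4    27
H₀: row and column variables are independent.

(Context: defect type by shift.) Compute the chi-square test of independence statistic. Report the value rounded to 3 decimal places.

test statistic = 16.733

Row totals [38, 48, 52], col totals [50, 24, 64], n=138
χ² = (11−13.77)²/13.77 + (4−6.61)²/6.61 + (23−17.62)²/17.62 + (18−17.39)²/17.39 + (16−8.35)²/8.35 + (14−22.26)²/22.26 + (21−18.84)²/18.84 + (4−9.04)²/9.04 + (27−24.12)²/24.12 = 16.7332
df = 4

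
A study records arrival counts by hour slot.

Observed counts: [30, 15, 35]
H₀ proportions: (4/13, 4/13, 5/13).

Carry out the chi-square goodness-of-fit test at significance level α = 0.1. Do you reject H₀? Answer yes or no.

reject H₀: yes

n = 80; E_i = n·p_i = [24.62, 24.62, 30.77]
χ² = (30−24.62)²/24.62 + (15−24.62)²/24.62 + (35−30.77)²/30.77 = 5.5156
df = 2
p-value (upper-tail) = 0.06343
At α=0.1: p < α → reject H₀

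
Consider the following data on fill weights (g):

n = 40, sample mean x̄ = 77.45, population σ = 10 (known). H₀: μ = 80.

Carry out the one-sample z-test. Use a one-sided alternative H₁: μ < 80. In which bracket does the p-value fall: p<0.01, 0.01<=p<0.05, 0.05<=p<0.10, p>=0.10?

SE = σ/√n = 10/√40 = 1.5811
z = (x̄−μ₀)/SE = (77.45−80)/1.5811 = -1.6128
p-value (one-sided, H₁ less) = 0.05340
→ bracket: 0.05<=p<0.10

p-value bracket: 0.05<=p<0.10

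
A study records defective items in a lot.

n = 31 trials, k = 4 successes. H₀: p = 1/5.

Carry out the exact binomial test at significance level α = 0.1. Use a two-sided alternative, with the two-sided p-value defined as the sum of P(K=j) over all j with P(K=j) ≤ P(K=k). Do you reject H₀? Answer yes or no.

reject H₀: no

Exact binomial: n=31, k=4, p₀=1/5=0.2000
P(X=j) = C(n,j)·p₀^j·(1−p₀)^(n−j); p = Σ P(X=j) over j with P(X=j) ≤ P(X=4)
p-value (two-sided) = 0.49870
At α=0.1: p ≥ α → fail to reject H₀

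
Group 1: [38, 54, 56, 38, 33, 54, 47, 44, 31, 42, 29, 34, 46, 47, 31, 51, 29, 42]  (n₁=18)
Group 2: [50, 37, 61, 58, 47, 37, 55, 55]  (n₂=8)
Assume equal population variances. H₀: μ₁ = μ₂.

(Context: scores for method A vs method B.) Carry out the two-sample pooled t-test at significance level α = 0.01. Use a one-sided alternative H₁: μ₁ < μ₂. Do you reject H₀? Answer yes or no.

x̄₁=41.444, s₁=9.031, n₁=18
x̄₂=50.000, s₂=9.118, n₂=8
s_p² = [17·9.031² + 7·9.118²]/24 = 82.0185
SE = √(s_p²·(1/18+1/8)) = 3.8482
t = (41.444−50.000)/3.8482 = -2.2232
df = 24
p-value (one-sided, H₁ less) = 0.01794
At α=0.01: p ≥ α → fail to reject H₀

reject H₀: no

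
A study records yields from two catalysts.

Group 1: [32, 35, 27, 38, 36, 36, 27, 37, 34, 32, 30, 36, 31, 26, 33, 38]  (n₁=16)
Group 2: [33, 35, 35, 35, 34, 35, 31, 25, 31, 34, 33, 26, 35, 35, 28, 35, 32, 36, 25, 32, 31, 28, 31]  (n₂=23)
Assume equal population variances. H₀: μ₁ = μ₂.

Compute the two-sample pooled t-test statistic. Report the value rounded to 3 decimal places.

test statistic = 0.878

x̄₁=33.000, s₁=3.950, n₁=16
x̄₂=31.957, s₂=3.431, n₂=23
s_p² = [15·3.950² + 22·3.431²]/37 = 13.3231
SE = √(s_p²·(1/16+1/23)) = 1.1883
t = (33.000−31.957)/1.1883 = 0.8782
df = 37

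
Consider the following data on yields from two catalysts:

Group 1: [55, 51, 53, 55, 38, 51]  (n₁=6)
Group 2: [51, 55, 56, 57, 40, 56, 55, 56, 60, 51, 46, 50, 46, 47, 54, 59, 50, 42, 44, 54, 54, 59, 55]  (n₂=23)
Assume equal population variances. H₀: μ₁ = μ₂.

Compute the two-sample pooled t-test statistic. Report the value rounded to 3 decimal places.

x̄₁=50.500, s₁=6.380, n₁=6
x̄₂=52.043, s₂=5.596, n₂=23
s_p² = [5·6.380² + 22·5.596²]/27 = 33.0539
SE = √(s_p²·(1/6+1/23)) = 2.6355
t = (50.500−52.043)/2.6355 = -0.5856
df = 27

test statistic = -0.586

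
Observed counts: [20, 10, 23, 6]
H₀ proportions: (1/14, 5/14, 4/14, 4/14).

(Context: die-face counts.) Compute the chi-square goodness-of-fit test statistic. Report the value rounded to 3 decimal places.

n = 59; E_i = n·p_i = [4.21, 21.07, 16.86, 16.86]
χ² = (20−4.21)²/4.21 + (10−21.07)²/21.07 + (23−16.86)²/16.86 + (6−16.86)²/16.86 = 74.1780
df = 3

test statistic = 74.178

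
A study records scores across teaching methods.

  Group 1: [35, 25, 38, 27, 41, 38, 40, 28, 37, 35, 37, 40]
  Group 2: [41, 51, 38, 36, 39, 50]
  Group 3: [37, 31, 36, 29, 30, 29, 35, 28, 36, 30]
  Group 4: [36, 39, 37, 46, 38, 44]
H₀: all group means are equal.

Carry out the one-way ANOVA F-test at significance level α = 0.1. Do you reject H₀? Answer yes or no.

Group means [35.08, 42.50, 32.10, 40.00], grand mean 36.382
SSB = Σnᵢ(x̄ᵢ−x̄)² = 506.713; SSW = ΣΣ(x−x̄ᵢ)² = 721.317
MSB = 506.713/3 = 168.9042; MSW = 721.317/30 = 24.0439
F = MSB/MSW = 7.0248
df = (3, 30)
p-value (upper-tail) = 0.00103
At α=0.1: p < α → reject H₀

reject H₀: yes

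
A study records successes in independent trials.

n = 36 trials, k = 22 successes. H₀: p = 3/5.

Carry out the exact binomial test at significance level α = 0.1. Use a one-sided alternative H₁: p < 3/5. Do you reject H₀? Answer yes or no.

reject H₀: no

Exact binomial: n=36, k=22, p₀=3/5=0.6000
P(X≤22) from Σ C(n,i)·p₀^i·(1−p₀)^(n−i)
p-value (one-sided, H₁ less) = 0.61602
At α=0.1: p ≥ α → fail to reject H₀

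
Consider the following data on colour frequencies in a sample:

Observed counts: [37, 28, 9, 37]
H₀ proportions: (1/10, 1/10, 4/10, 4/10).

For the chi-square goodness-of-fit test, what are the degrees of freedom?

df = k − 1 = 4 − 1 = 3

degrees of freedom = 3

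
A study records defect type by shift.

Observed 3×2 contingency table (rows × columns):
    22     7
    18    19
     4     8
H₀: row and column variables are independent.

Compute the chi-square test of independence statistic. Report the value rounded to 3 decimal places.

test statistic = 7.968

Row totals [29, 37, 12], col totals [44, 34], n=78
χ² = (22−16.36)²/16.36 + (7−12.64)²/12.64 + (18−20.87)²/20.87 + (19−16.13)²/16.13 + (4−6.77)²/6.77 + (8−5.23)²/5.23 = 7.9679
df = 2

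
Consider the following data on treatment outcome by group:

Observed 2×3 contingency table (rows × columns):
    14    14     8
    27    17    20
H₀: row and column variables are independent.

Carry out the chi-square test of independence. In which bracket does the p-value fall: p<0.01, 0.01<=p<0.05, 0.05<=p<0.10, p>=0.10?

Row totals [36, 64], col totals [41, 31, 28], n=100
χ² = (14−14.76)²/14.76 + (14−11.16)²/11.16 + (8−10.08)²/10.08 + (27−26.24)²/26.24 + (17−19.84)²/19.84 + (20−17.92)²/17.92 = 1.8610
df = 2
p-value (upper-tail) = 0.39435
→ bracket: p>=0.10

p-value bracket: p>=0.10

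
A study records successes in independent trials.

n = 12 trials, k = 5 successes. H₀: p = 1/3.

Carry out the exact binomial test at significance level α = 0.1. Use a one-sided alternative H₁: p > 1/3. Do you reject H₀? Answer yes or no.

reject H₀: no

Exact binomial: n=12, k=5, p₀=1/3=0.3333
P(X≥5) from Σ C(n,i)·p₀^i·(1−p₀)^(n−i)
p-value (one-sided, H₁ greater) = 0.36848
At α=0.1: p ≥ α → fail to reject H₀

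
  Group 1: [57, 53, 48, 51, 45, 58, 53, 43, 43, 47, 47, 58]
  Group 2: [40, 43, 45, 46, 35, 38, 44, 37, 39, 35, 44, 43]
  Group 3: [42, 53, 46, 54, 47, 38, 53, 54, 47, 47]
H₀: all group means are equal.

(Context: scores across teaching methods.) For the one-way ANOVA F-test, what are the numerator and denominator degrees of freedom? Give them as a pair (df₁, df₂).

degrees of freedom = [2, 31]

k = 3 groups, N = 34 total
df = (k−1, N−k) = (3−1, 34−3) = (2, 31)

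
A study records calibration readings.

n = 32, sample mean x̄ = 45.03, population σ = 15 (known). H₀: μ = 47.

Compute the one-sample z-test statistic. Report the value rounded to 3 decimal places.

test statistic = -0.743

SE = σ/√n = 15/√32 = 2.6517
z = (x̄−μ₀)/SE = (45.03−47)/2.6517 = -0.7429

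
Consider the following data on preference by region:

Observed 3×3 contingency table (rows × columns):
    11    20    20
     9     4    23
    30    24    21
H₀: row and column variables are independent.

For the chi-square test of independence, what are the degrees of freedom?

degrees of freedom = 4

df = (r−1)(c−1) = (3−1)·(3−1) = 4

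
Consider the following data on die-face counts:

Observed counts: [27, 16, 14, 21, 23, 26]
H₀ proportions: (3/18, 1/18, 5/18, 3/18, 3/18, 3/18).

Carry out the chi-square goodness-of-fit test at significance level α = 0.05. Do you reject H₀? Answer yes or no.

n = 127; E_i = n·p_i = [21.17, 7.06, 35.28, 21.17, 21.17, 21.17]
χ² = (27−21.17)²/21.17 + (16−7.06)²/7.06 + (14−35.28)²/35.28 + (21−21.17)²/21.17 + (23−21.17)²/21.17 + (26−21.17)²/21.17 = 27.0441
df = 5
p-value (upper-tail) = 0.00006
At α=0.05: p < α → reject H₀

reject H₀: yes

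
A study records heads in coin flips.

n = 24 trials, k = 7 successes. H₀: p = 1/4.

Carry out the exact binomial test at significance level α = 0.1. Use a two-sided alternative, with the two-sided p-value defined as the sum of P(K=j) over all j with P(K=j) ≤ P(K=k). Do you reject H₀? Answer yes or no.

Exact binomial: n=24, k=7, p₀=1/4=0.2500
P(X=j) = C(n,j)·p₀^j·(1−p₀)^(n−j); p = Σ P(X=j) over j with P(X=j) ≤ P(X=7)
p-value (two-sided) = 0.63924
At α=0.1: p ≥ α → fail to reject H₀

reject H₀: no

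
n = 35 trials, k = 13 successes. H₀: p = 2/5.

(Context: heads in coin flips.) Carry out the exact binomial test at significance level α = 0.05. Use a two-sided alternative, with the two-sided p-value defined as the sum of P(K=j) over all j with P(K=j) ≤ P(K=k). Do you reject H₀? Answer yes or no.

Exact binomial: n=35, k=13, p₀=2/5=0.4000
P(X=j) = C(n,j)·p₀^j·(1−p₀)^(n−j); p = Σ P(X=j) over j with P(X=j) ≤ P(X=13)
p-value (two-sided) = 0.86339
At α=0.05: p ≥ α → fail to reject H₀

reject H₀: no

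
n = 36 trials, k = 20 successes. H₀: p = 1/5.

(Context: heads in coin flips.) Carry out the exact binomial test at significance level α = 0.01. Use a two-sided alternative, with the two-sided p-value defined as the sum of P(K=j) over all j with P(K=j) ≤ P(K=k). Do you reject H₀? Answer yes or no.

Exact binomial: n=36, k=20, p₀=1/5=0.2000
P(X=j) = C(n,j)·p₀^j·(1−p₀)^(n−j); p = Σ P(X=j) over j with P(X=j) ≤ P(X=20)
p-value (two-sided) = 0.00000
At α=0.01: p < α → reject H₀

reject H₀: yes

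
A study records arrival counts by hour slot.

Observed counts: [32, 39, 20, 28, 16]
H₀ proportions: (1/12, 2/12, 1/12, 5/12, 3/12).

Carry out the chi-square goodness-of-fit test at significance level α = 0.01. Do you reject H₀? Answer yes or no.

reject H₀: yes

n = 135; E_i = n·p_i = [11.25, 22.50, 11.25, 56.25, 33.75]
χ² = (32−11.25)²/11.25 + (39−22.50)²/22.50 + (20−11.25)²/11.25 + (28−56.25)²/56.25 + (16−33.75)²/33.75 = 80.7007
df = 4
p-value (upper-tail) = 0.00000
At α=0.01: p < α → reject H₀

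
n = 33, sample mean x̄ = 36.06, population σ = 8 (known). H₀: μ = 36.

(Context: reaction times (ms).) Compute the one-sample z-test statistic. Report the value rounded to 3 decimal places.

SE = σ/√n = 8/√33 = 1.3926
z = (x̄−μ₀)/SE = (36.06−36)/1.3926 = 0.0431

test statistic = 0.043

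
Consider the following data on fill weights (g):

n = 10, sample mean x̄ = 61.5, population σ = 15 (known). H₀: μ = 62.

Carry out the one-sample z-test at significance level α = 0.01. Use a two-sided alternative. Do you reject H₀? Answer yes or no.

reject H₀: no

SE = σ/√n = 15/√10 = 4.7434
z = (x̄−μ₀)/SE = (61.5−62)/4.7434 = -0.1054
p-value (two-sided) = 0.91605
At α=0.01: p ≥ α → fail to reject H₀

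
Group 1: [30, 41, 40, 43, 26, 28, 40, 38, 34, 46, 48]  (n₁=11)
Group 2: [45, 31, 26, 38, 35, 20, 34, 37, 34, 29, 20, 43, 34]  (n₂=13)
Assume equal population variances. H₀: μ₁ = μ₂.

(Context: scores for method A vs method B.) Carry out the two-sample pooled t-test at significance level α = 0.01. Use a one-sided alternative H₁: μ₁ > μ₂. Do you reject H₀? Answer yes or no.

x̄₁=37.636, s₁=7.270, n₁=11
x̄₂=32.769, s₂=7.628, n₂=13
s_p² = [10·7.270² + 12·7.628²]/22 = 55.7661
SE = √(s_p²·(1/11+1/13)) = 3.0593
t = (37.636−32.769)/3.0593 = 1.5909
df = 22
p-value (one-sided, H₁ greater) = 0.06295
At α=0.01: p ≥ α → fail to reject H₀

reject H₀: no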